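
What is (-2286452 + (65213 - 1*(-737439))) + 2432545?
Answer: 948745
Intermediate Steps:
(-2286452 + (65213 - 1*(-737439))) + 2432545 = (-2286452 + (65213 + 737439)) + 2432545 = (-2286452 + 802652) + 2432545 = -1483800 + 2432545 = 948745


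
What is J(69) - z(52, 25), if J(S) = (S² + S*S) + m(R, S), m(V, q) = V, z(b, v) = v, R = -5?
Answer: 9492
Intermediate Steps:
J(S) = -5 + 2*S² (J(S) = (S² + S*S) - 5 = (S² + S²) - 5 = 2*S² - 5 = -5 + 2*S²)
J(69) - z(52, 25) = (-5 + 2*69²) - 1*25 = (-5 + 2*4761) - 25 = (-5 + 9522) - 25 = 9517 - 25 = 9492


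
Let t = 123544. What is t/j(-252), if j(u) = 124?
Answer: 30886/31 ≈ 996.32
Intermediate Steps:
t/j(-252) = 123544/124 = 123544*(1/124) = 30886/31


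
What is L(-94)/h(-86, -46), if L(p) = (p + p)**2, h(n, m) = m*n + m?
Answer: 17672/1955 ≈ 9.0394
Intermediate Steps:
h(n, m) = m + m*n
L(p) = 4*p**2 (L(p) = (2*p)**2 = 4*p**2)
L(-94)/h(-86, -46) = (4*(-94)**2)/((-46*(1 - 86))) = (4*8836)/((-46*(-85))) = 35344/3910 = 35344*(1/3910) = 17672/1955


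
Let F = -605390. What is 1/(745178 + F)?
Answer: 1/139788 ≈ 7.1537e-6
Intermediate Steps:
1/(745178 + F) = 1/(745178 - 605390) = 1/139788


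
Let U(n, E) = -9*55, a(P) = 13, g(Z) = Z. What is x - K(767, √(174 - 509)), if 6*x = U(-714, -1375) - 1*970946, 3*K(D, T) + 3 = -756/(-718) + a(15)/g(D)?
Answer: -6858670019/42362 ≈ -1.6191e+5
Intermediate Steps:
U(n, E) = -495
K(D, T) = -233/359 + 13/(3*D) (K(D, T) = -1 + (-756/(-718) + 13/D)/3 = -1 + (-756*(-1/718) + 13/D)/3 = -1 + (378/359 + 13/D)/3 = -1 + (126/359 + 13/(3*D)) = -233/359 + 13/(3*D))
x = -971441/6 (x = (-495 - 1*970946)/6 = (-495 - 970946)/6 = (⅙)*(-971441) = -971441/6 ≈ -1.6191e+5)
x - K(767, √(174 - 509)) = -971441/6 - (4667 - 699*767)/(1077*767) = -971441/6 - (4667 - 536133)/(1077*767) = -971441/6 - (-531466)/(1077*767) = -971441/6 - 1*(-40882/63543) = -971441/6 + 40882/63543 = -6858670019/42362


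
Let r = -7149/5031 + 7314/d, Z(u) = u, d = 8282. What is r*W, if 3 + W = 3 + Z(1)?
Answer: -3735214/6944457 ≈ -0.53787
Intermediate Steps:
r = -3735214/6944457 (r = -7149/5031 + 7314/8282 = -7149*1/5031 + 7314*(1/8282) = -2383/1677 + 3657/4141 = -3735214/6944457 ≈ -0.53787)
W = 1 (W = -3 + (3 + 1) = -3 + 4 = 1)
r*W = -3735214/6944457*1 = -3735214/6944457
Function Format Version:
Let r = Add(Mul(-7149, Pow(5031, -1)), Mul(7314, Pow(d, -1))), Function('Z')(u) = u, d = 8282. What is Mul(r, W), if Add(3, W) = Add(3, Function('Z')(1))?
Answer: Rational(-3735214, 6944457) ≈ -0.53787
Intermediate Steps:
r = Rational(-3735214, 6944457) (r = Add(Mul(-7149, Pow(5031, -1)), Mul(7314, Pow(8282, -1))) = Add(Mul(-7149, Rational(1, 5031)), Mul(7314, Rational(1, 8282))) = Add(Rational(-2383, 1677), Rational(3657, 4141)) = Rational(-3735214, 6944457) ≈ -0.53787)
W = 1 (W = Add(-3, Add(3, 1)) = Add(-3, 4) = 1)
Mul(r, W) = Mul(Rational(-3735214, 6944457), 1) = Rational(-3735214, 6944457)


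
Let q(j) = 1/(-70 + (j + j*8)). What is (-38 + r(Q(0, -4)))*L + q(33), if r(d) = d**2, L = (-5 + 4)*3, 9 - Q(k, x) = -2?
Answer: -56522/227 ≈ -249.00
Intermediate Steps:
Q(k, x) = 11 (Q(k, x) = 9 - 1*(-2) = 9 + 2 = 11)
L = -3 (L = -1*3 = -3)
q(j) = 1/(-70 + 9*j) (q(j) = 1/(-70 + (j + 8*j)) = 1/(-70 + 9*j))
(-38 + r(Q(0, -4)))*L + q(33) = (-38 + 11**2)*(-3) + 1/(-70 + 9*33) = (-38 + 121)*(-3) + 1/(-70 + 297) = 83*(-3) + 1/227 = -249 + 1/227 = -56522/227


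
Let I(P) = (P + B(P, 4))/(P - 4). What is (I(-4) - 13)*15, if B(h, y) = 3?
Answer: -1545/8 ≈ -193.13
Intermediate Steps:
I(P) = (3 + P)/(-4 + P) (I(P) = (P + 3)/(P - 4) = (3 + P)/(-4 + P))
(I(-4) - 13)*15 = ((3 - 4)/(-4 - 4) - 13)*15 = (-1/(-8) - 13)*15 = (-⅛*(-1) - 13)*15 = (⅛ - 13)*15 = -103/8*15 = -1545/8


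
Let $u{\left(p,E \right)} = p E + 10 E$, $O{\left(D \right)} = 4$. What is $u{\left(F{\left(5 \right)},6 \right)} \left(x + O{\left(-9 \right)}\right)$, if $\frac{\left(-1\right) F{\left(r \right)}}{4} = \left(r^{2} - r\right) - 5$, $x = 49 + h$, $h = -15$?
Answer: $-11400$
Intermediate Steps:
$x = 34$ ($x = 49 - 15 = 34$)
$F{\left(r \right)} = 20 - 4 r^{2} + 4 r$ ($F{\left(r \right)} = - 4 \left(\left(r^{2} - r\right) - 5\right) = - 4 \left(-5 + r^{2} - r\right) = 20 - 4 r^{2} + 4 r$)
$u{\left(p,E \right)} = 10 E + E p$ ($u{\left(p,E \right)} = E p + 10 E = 10 E + E p$)
$u{\left(F{\left(5 \right)},6 \right)} \left(x + O{\left(-9 \right)}\right) = 6 \left(10 + \left(20 - 4 \cdot 5^{2} + 4 \cdot 5\right)\right) \left(34 + 4\right) = 6 \left(10 + \left(20 - 100 + 20\right)\right) 38 = 6 \left(10 - 60\right) 38 = 6 \left(-50\right) 38 = \left(-300\right) 38 = -11400$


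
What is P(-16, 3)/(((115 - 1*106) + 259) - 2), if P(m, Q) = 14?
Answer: 1/19 ≈ 0.052632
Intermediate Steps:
P(-16, 3)/(((115 - 1*106) + 259) - 2) = 14/(((115 - 1*106) + 259) - 2) = 14/(((115 - 106) + 259) - 2) = 14/((9 + 259) - 2) = 14/(268 - 2) = 14/266 = 14*(1/266) = 1/19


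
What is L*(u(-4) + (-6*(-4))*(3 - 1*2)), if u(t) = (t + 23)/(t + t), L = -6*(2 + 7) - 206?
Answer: -11245/2 ≈ -5622.5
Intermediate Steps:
L = -260 (L = -6*9 - 206 = -54 - 206 = -260)
u(t) = (23 + t)/(2*t) (u(t) = (23 + t)/((2*t)) = (23 + t)*(1/(2*t)) = (23 + t)/(2*t))
L*(u(-4) + (-6*(-4))*(3 - 1*2)) = -260*((½)*(23 - 4)/(-4) + (-6*(-4))*(3 - 1*2)) = -260*((½)*(-¼)*19 + 24*(3 - 2)) = -260*(-19/8 + 24*1) = -260*(-19/8 + 24) = -260*173/8 = -11245/2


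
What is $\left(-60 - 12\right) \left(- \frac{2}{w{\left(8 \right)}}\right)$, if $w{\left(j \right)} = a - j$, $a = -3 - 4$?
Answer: $- \frac{48}{5} \approx -9.6$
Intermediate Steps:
$a = -7$
$w{\left(j \right)} = -7 - j$
$\left(-60 - 12\right) \left(- \frac{2}{w{\left(8 \right)}}\right) = \left(-60 - 12\right) \left(- \frac{2}{-7 - 8}\right) = - 72 \left(- \frac{2}{-7 - 8}\right) = - 72 \left(- \frac{2}{-15}\right) = - 72 \left(\left(-2\right) \left(- \frac{1}{15}\right)\right) = \left(-72\right) \frac{2}{15} = - \frac{48}{5}$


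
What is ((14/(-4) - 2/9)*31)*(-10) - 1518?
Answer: -3277/9 ≈ -364.11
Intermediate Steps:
((14/(-4) - 2/9)*31)*(-10) - 1518 = ((14*(-¼) - 2*⅑)*31)*(-10) - 1518 = ((-7/2 - 2/9)*31)*(-10) - 1518 = -67/18*31*(-10) - 1518 = -2077/18*(-10) - 1518 = 10385/9 - 1518 = -3277/9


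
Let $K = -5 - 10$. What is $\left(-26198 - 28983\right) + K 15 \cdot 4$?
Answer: $-56081$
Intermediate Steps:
$K = -15$ ($K = -5 - 10 = -15$)
$\left(-26198 - 28983\right) + K 15 \cdot 4 = \left(-26198 - 28983\right) + \left(-15\right) 15 \cdot 4 = -55181 - 900 = -56081$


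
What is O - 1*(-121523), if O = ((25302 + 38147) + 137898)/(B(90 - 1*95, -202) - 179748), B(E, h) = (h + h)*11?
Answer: 22383363069/184192 ≈ 1.2152e+5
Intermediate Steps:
B(E, h) = 22*h (B(E, h) = (2*h)*11 = 22*h)
O = -201347/184192 (O = ((25302 + 38147) + 137898)/(22*(-202) - 179748) = (63449 + 137898)/(-4444 - 179748) = 201347/(-184192) = 201347*(-1/184192) = -201347/184192 ≈ -1.0931)
O - 1*(-121523) = -201347/184192 - 1*(-121523) = -201347/184192 + 121523 = 22383363069/184192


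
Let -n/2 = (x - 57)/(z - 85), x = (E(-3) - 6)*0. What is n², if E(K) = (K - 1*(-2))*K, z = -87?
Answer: 3249/7396 ≈ 0.43929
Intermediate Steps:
E(K) = K*(2 + K) (E(K) = (K + 2)*K = (2 + K)*K = K*(2 + K))
x = 0 (x = (-3*(2 - 3) - 6)*0 = (-3*(-1) - 6)*0 = (3 - 6)*0 = -3*0 = 0)
n = -57/86 (n = -2*(0 - 57)/(-87 - 85) = -(-114)/(-172) = -(-114)*(-1)/172 = -2*57/172 = -57/86 ≈ -0.66279)
n² = (-57/86)² = 3249/7396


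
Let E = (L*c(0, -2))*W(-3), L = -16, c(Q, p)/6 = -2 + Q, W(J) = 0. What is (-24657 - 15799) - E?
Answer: -40456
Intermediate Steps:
c(Q, p) = -12 + 6*Q (c(Q, p) = 6*(-2 + Q) = -12 + 6*Q)
E = 0 (E = -16*(-12 + 6*0)*0 = -16*(-12 + 0)*0 = -16*(-12)*0 = 192*0 = 0)
(-24657 - 15799) - E = (-24657 - 15799) - 1*0 = -40456 + 0 = -40456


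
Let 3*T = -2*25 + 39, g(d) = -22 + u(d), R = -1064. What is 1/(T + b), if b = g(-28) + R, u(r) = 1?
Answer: -3/3266 ≈ -0.00091856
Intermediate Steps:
g(d) = -21 (g(d) = -22 + 1 = -21)
T = -11/3 (T = (-2*25 + 39)/3 = (-50 + 39)/3 = (1/3)*(-11) = -11/3 ≈ -3.6667)
b = -1085 (b = -21 - 1064 = -1085)
1/(T + b) = 1/(-11/3 - 1085) = 1/(-3266/3) = -3/3266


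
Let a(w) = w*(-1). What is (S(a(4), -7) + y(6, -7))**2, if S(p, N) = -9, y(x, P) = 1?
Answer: 64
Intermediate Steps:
a(w) = -w
(S(a(4), -7) + y(6, -7))**2 = (-9 + 1)**2 = (-8)**2 = 64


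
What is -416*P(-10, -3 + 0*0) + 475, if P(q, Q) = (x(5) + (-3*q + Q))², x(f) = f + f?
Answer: -569029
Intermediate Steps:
x(f) = 2*f
P(q, Q) = (10 + Q - 3*q)² (P(q, Q) = (2*5 + (-3*q + Q))² = (10 + (Q - 3*q))² = (10 + Q - 3*q)²)
-416*P(-10, -3 + 0*0) + 475 = -416*(10 + (-3 + 0*0) - 3*(-10))² + 475 = -416*(10 + (-3 + 0) + 30)² + 475 = -416*(10 - 3 + 30)² + 475 = -416*37² + 475 = -416*1369 + 475 = -569504 + 475 = -569029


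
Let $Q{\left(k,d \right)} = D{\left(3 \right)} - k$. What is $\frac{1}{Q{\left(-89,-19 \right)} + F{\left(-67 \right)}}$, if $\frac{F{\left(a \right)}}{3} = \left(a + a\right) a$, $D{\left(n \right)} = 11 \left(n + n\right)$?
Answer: $\frac{1}{27089} \approx 3.6915 \cdot 10^{-5}$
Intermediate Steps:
$D{\left(n \right)} = 22 n$ ($D{\left(n \right)} = 11 \cdot 2 n = 22 n$)
$F{\left(a \right)} = 6 a^{2}$ ($F{\left(a \right)} = 3 \left(a + a\right) a = 3 \cdot 2 a a = 3 \cdot 2 a^{2} = 6 a^{2}$)
$Q{\left(k,d \right)} = 66 - k$ ($Q{\left(k,d \right)} = 22 \cdot 3 - k = 66 - k$)
$\frac{1}{Q{\left(-89,-19 \right)} + F{\left(-67 \right)}} = \frac{1}{\left(66 - -89\right) + 6 \left(-67\right)^{2}} = \frac{1}{\left(66 + 89\right) + 6 \cdot 4489} = \frac{1}{155 + 26934} = \frac{1}{27089}$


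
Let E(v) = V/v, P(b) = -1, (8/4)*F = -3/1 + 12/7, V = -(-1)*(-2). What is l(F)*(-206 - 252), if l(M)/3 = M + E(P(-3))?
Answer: -13053/7 ≈ -1864.7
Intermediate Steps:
V = -2 (V = -1*2 = -2)
F = -9/14 (F = (-3/1 + 12/7)/2 = (-3*1 + 12*(⅐))/2 = (-3 + 12/7)/2 = (½)*(-9/7) = -9/14 ≈ -0.64286)
E(v) = -2/v
l(M) = 6 + 3*M (l(M) = 3*(M - 2/(-1)) = 3*(M - 2*(-1)) = 3*(M + 2) = 3*(2 + M) = 6 + 3*M)
l(F)*(-206 - 252) = (6 + 3*(-9/14))*(-206 - 252) = (6 - 27/14)*(-458) = (57/14)*(-458) = -13053/7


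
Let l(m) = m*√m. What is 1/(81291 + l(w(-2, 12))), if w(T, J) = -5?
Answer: 81291/6608226806 + 5*I*√5/6608226806 ≈ 1.2301e-5 + 1.6919e-9*I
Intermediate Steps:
l(m) = m^(3/2)
1/(81291 + l(w(-2, 12))) = 1/(81291 + (-5)^(3/2)) = 1/(81291 - 5*I*√5)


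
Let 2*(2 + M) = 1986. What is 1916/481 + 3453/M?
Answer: 3559649/476671 ≈ 7.4677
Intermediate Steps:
M = 991 (M = -2 + (½)*1986 = -2 + 993 = 991)
1916/481 + 3453/M = 1916/481 + 3453/991 = 3559649/476671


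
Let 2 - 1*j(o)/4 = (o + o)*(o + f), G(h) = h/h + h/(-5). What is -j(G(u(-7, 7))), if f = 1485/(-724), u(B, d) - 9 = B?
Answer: -67718/4525 ≈ -14.965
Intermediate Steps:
u(B, d) = 9 + B
G(h) = 1 - h/5 (G(h) = 1 + h*(-1/5) = 1 - h/5)
f = -1485/724 (f = 1485*(-1/724) = -1485/724 ≈ -2.0511)
j(o) = 8 - 8*o*(-1485/724 + o) (j(o) = 8 - 4*(o + o)*(o - 1485/724) = 8 - 4*2*o*(-1485/724 + o) = 8 - 8*o*(-1485/724 + o))
-j(G(u(-7, 7))) = -(8 - 8*(1 - (9 - 7)/5)**2 + 2970*(1 - (9 - 7)/5)/181) = -(8 - 8*(1 - 1/5*2)**2 + 2970*(1 - 1/5*2)/181) = -(8 - 8*(1 - 2/5)**2 + 2970*(1 - 2/5)/181) = -(8 - 8*(3/5)**2 + (2970/181)*(3/5)) = -(8 - 8*9/25 + 1782/181) = -(8 - 72/25 + 1782/181) = -1*67718/4525 = -67718/4525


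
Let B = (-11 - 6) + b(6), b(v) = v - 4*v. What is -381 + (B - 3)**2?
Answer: 1063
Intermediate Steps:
b(v) = -3*v
B = -35 (B = (-11 - 6) - 3*6 = -17 - 18 = -35)
-381 + (B - 3)**2 = -381 + (-35 - 3)**2 = -381 + (-38)**2 = -381 + 1444 = 1063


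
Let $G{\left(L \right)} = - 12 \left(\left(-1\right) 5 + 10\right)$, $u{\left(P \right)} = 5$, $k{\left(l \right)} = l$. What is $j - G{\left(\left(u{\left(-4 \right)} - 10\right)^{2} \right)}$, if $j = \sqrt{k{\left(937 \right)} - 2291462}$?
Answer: $60 + 5 i \sqrt{91621} \approx 60.0 + 1513.4 i$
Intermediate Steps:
$G{\left(L \right)} = -60$ ($G{\left(L \right)} = - 12 \left(-5 + 10\right) = \left(-12\right) 5 = -60$)
$j = 5 i \sqrt{91621}$ ($j = \sqrt{937 - 2291462} = \sqrt{-2290525} = 5 i \sqrt{91621} \approx 1513.4 i$)
$j - G{\left(\left(u{\left(-4 \right)} - 10\right)^{2} \right)} = 5 i \sqrt{91621} - -60 = 5 i \sqrt{91621} + 60 = 60 + 5 i \sqrt{91621}$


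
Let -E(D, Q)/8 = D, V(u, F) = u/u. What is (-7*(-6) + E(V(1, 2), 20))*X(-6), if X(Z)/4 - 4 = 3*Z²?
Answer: 15232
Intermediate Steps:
V(u, F) = 1
E(D, Q) = -8*D
X(Z) = 16 + 12*Z² (X(Z) = 16 + 4*(3*Z²) = 16 + 12*Z²)
(-7*(-6) + E(V(1, 2), 20))*X(-6) = (-7*(-6) - 8*1)*(16 + 12*(-6)²) = (42 - 8)*(16 + 12*36) = 34*(16 + 432) = 34*448 = 15232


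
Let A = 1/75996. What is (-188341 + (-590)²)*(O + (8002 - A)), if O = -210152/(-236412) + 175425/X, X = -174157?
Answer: 4115213553434089934461/3219103358812 ≈ 1.2784e+9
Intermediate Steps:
A = 1/75996 ≈ 1.3159e-5
O = -1218283309/10293201171 (O = -210152/(-236412) + 175425/(-174157) = -210152*(-1/236412) + 175425*(-1/174157) = 52538/59103 - 175425/174157 = -1218283309/10293201171 ≈ -0.11836)
(-188341 + (-590)²)*(O + (8002 - A)) = (-188341 + (-590)²)*(-1218283309/10293201171 + (8002 - 1*1/75996)) = (-188341 + 348100)*(-1218283309/10293201171 + (8002 - 1/75996)) = 159759*(-1218283309/10293201171 + 608119991/75996) = 159759*(695489868756817633/86915790687924) = 4115213553434089934461/3219103358812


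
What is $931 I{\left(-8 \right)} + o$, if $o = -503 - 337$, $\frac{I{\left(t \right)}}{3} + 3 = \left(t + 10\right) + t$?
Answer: $-25977$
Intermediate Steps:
$I{\left(t \right)} = 21 + 6 t$ ($I{\left(t \right)} = -9 + 3 \left(\left(t + 10\right) + t\right) = -9 + 3 \left(\left(10 + t\right) + t\right) = -9 + 3 \left(10 + 2 t\right) = -9 + \left(30 + 6 t\right) = 21 + 6 t$)
$o = -840$ ($o = -503 - 337 = -840$)
$931 I{\left(-8 \right)} + o = 931 \left(21 + 6 \left(-8\right)\right) - 840 = 931 \left(21 - 48\right) - 840 = 931 \left(-27\right) - 840 = -25137 - 840 = -25977$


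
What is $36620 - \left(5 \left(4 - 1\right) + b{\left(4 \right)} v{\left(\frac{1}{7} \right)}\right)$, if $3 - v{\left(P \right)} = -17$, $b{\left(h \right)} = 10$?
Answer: $36405$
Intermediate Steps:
$v{\left(P \right)} = 20$ ($v{\left(P \right)} = 3 - -17 = 3 + 17 = 20$)
$36620 - \left(5 \left(4 - 1\right) + b{\left(4 \right)} v{\left(\frac{1}{7} \right)}\right) = 36620 - \left(5 \left(4 - 1\right) + 10 \cdot 20\right) = 36620 - \left(5 \cdot 3 + 200\right) = 36620 - \left(15 + 200\right) = 36620 - 215 = 36405$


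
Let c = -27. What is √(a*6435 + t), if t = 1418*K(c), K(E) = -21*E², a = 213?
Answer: 3*I*√2259723 ≈ 4509.7*I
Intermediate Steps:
t = -21708162 (t = 1418*(-21*(-27)²) = 1418*(-21*729) = 1418*(-15309) = -21708162)
√(a*6435 + t) = √(213*6435 - 21708162) = √(1370655 - 21708162) = √(-20337507) = 3*I*√2259723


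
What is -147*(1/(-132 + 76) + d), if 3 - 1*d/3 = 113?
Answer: 388101/8 ≈ 48513.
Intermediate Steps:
d = -330 (d = 9 - 3*113 = 9 - 339 = -330)
-147*(1/(-132 + 76) + d) = -147*(1/(-132 + 76) - 330) = -147*(1/(-56) - 330) = -147*(-1/56 - 330) = -147*(-18481/56) = 388101/8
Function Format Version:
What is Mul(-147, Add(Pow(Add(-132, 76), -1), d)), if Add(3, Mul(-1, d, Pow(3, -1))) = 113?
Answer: Rational(388101, 8) ≈ 48513.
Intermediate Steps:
d = -330 (d = Add(9, Mul(-3, 113)) = Add(9, -339) = -330)
Mul(-147, Add(Pow(Add(-132, 76), -1), d)) = Mul(-147, Add(Pow(Add(-132, 76), -1), -330)) = Mul(-147, Add(Pow(-56, -1), -330)) = Mul(-147, Add(Rational(-1, 56), -330)) = Mul(-147, Rational(-18481, 56)) = Rational(388101, 8)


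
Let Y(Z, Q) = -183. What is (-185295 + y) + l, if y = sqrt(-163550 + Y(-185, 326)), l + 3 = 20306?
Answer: -164992 + I*sqrt(163733) ≈ -1.6499e+5 + 404.64*I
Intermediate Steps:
l = 20303 (l = -3 + 20306 = 20303)
y = I*sqrt(163733) (y = sqrt(-163550 - 183) = sqrt(-163733) = I*sqrt(163733) ≈ 404.64*I)
(-185295 + y) + l = (-185295 + I*sqrt(163733)) + 20303 = -164992 + I*sqrt(163733)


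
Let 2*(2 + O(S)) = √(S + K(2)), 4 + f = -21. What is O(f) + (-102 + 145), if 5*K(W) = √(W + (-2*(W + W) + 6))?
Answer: 41 + 5*I/2 ≈ 41.0 + 2.5*I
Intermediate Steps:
f = -25 (f = -4 - 21 = -25)
K(W) = √(6 - 3*W)/5 (K(W) = √(W + (-2*(W + W) + 6))/5 = √(W + (-4*W + 6))/5 = √(W + (6 - 4*W))/5 = √(6 - 3*W)/5)
O(S) = -2 + √S/2 (O(S) = -2 + √(S + √(6 - 3*2)/5)/2 = -2 + √(S + √(6 - 6)/5)/2 = -2 + √(S + √0/5)/2 = -2 + √(S + (⅕)*0)/2 = -2 + √(S + 0)/2 = -2 + √S/2)
O(f) + (-102 + 145) = (-2 + √(-25)/2) + (-102 + 145) = (-2 + (5*I)/2) + 43 = (-2 + 5*I/2) + 43 = 41 + 5*I/2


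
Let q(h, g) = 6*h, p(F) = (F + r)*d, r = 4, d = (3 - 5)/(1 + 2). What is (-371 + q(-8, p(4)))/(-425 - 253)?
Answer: 419/678 ≈ 0.61799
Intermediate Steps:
d = -⅔ (d = -2/3 = -2*⅓ = -⅔ ≈ -0.66667)
p(F) = -8/3 - 2*F/3 (p(F) = (F + 4)*(-⅔) = (4 + F)*(-⅔) = -8/3 - 2*F/3)
(-371 + q(-8, p(4)))/(-425 - 253) = (-371 + 6*(-8))/(-425 - 253) = (-371 - 48)/(-678) = -419*(-1/678) = 419/678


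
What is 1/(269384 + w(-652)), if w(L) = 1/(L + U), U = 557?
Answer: 95/25591479 ≈ 3.7122e-6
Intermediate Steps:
w(L) = 1/(557 + L) (w(L) = 1/(L + 557) = 1/(557 + L))
1/(269384 + w(-652)) = 1/(269384 + 1/(557 - 652)) = 1/(269384 + 1/(-95)) = 1/(269384 - 1/95) = 1/(25591479/95) = 95/25591479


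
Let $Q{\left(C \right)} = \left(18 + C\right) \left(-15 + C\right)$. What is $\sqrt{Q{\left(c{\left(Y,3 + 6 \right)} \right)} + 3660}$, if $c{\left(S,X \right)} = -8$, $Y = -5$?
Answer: $7 \sqrt{70} \approx 58.566$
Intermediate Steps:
$Q{\left(C \right)} = \left(-15 + C\right) \left(18 + C\right)$
$\sqrt{Q{\left(c{\left(Y,3 + 6 \right)} \right)} + 3660} = \sqrt{\left(-270 + \left(-8\right)^{2} + 3 \left(-8\right)\right) + 3660} = \sqrt{\left(-270 + 64 - 24\right) + 3660} = \sqrt{-230 + 3660} = \sqrt{3430} = 7 \sqrt{70}$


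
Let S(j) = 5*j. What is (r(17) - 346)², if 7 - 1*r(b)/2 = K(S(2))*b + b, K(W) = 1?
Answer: 160000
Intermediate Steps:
r(b) = 14 - 4*b (r(b) = 14 - 2*(1*b + b) = 14 - 2*(b + b) = 14 - 4*b)
(r(17) - 346)² = ((14 - 4*17) - 346)² = ((14 - 68) - 346)² = (-54 - 346)² = (-400)² = 160000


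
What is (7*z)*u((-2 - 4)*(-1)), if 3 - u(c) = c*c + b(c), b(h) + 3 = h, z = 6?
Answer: -1512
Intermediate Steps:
b(h) = -3 + h
u(c) = 6 - c - c² (u(c) = 3 - (c*c + (-3 + c)) = 3 - (c² + (-3 + c)) = 3 - (-3 + c + c²) = 3 + (3 - c - c²) = 6 - c - c²)
(7*z)*u((-2 - 4)*(-1)) = (7*6)*(6 - (-2 - 4)*(-1) - ((-2 - 4)*(-1))²) = 42*(6 - (-6)*(-1) - (-6*(-1))²) = 42*(6 - 1*6 - 1*6²) = 42*(6 - 6 - 1*36) = 42*(6 - 6 - 36) = 42*(-36) = -1512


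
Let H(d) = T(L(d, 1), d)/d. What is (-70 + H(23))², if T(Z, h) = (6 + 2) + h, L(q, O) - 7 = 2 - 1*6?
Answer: 2493241/529 ≈ 4713.1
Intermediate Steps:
L(q, O) = 3 (L(q, O) = 7 + (2 - 1*6) = 7 + (2 - 6) = 7 - 4 = 3)
T(Z, h) = 8 + h
H(d) = (8 + d)/d
(-70 + H(23))² = (-70 + (8 + 23)/23)² = (-70 + (1/23)*31)² = (-70 + 31/23)² = (-1579/23)² = 2493241/529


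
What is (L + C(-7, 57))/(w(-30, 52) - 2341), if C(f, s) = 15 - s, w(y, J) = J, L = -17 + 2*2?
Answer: 55/2289 ≈ 0.024028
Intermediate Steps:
L = -13 (L = -17 + 4 = -13)
(L + C(-7, 57))/(w(-30, 52) - 2341) = (-13 + (15 - 1*57))/(52 - 2341) = (-13 + (15 - 57))/(-2289) = (-13 - 42)*(-1/2289) = -55*(-1/2289) = 55/2289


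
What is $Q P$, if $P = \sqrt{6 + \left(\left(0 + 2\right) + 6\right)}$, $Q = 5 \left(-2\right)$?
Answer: $- 10 \sqrt{14} \approx -37.417$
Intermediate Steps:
$Q = -10$
$P = \sqrt{14}$ ($P = \sqrt{6 + \left(2 + 6\right)} = \sqrt{6 + 8} = \sqrt{14} \approx 3.7417$)
$Q P = - 10 \sqrt{14}$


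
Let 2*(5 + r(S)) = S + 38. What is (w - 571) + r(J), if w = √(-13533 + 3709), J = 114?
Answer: -500 + 4*I*√614 ≈ -500.0 + 99.116*I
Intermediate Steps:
r(S) = 14 + S/2 (r(S) = -5 + (S + 38)/2 = -5 + (38 + S)/2 = -5 + (19 + S/2) = 14 + S/2)
w = 4*I*√614 (w = √(-9824) = 4*I*√614 ≈ 99.116*I)
(w - 571) + r(J) = (4*I*√614 - 571) + (14 + (½)*114) = (-571 + 4*I*√614) + (14 + 57) = (-571 + 4*I*√614) + 71 = -500 + 4*I*√614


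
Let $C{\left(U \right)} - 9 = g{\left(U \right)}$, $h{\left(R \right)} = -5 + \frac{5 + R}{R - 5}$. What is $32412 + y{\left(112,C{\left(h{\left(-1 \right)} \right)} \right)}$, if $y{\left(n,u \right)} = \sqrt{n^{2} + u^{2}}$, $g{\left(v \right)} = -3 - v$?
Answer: $32412 + \frac{7 \sqrt{2329}}{3} \approx 32525.0$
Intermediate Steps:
$h{\left(R \right)} = -5 + \frac{5 + R}{-5 + R}$
$C{\left(U \right)} = 6 - U$ ($C{\left(U \right)} = 9 - \left(3 + U\right) = 6 - U$)
$32412 + y{\left(112,C{\left(h{\left(-1 \right)} \right)} \right)} = 32412 + \sqrt{112^{2} + \left(6 - \frac{2 \left(15 - -2\right)}{-5 - 1}\right)^{2}} = 32412 + \sqrt{12544 + \left(6 - \frac{2 \left(15 + 2\right)}{-6}\right)^{2}} = 32412 + \sqrt{12544 + \left(6 - 2 \left(- \frac{1}{6}\right) 17\right)^{2}} = 32412 + \sqrt{12544 + \left(6 - - \frac{17}{3}\right)^{2}} = 32412 + \sqrt{12544 + \left(6 + \frac{17}{3}\right)^{2}} = 32412 + \sqrt{12544 + \left(\frac{35}{3}\right)^{2}} = 32412 + \sqrt{12544 + \frac{1225}{9}} = 32412 + \sqrt{\frac{114121}{9}} = 32412 + \frac{7 \sqrt{2329}}{3}$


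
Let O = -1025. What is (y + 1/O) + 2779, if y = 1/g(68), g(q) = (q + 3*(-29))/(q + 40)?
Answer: 54010306/19475 ≈ 2773.3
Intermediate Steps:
g(q) = (-87 + q)/(40 + q) (g(q) = (q - 87)/(40 + q) = (-87 + q)/(40 + q))
y = -108/19 (y = 1/((-87 + 68)/(40 + 68)) = 1/(-19/108) = -108/19 ≈ -5.6842)
(y + 1/O) + 2779 = (-108/19 + 1/(-1025)) + 2779 = (-108/19 - 1/1025) + 2779 = -110719/19475 + 2779 = 54010306/19475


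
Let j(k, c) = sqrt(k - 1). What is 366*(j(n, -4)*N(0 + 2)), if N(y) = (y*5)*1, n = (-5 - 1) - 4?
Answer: 3660*I*sqrt(11) ≈ 12139.0*I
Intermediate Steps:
n = -10 (n = -6 - 4 = -10)
N(y) = 5*y (N(y) = (5*y)*1 = 5*y)
j(k, c) = sqrt(-1 + k)
366*(j(n, -4)*N(0 + 2)) = 366*(sqrt(-1 - 10)*(5*(0 + 2))) = 366*(sqrt(-11)*(5*2)) = 366*((I*sqrt(11))*10) = 366*(10*I*sqrt(11)) = 3660*I*sqrt(11)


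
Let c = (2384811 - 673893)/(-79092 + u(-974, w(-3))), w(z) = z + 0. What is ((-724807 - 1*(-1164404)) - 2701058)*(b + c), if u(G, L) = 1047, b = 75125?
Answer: -401677941576119/2365 ≈ -1.6984e+11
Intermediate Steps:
w(z) = z
c = -51846/2365 (c = (2384811 - 673893)/(-79092 + 1047) = 1710918/(-78045) = 1710918*(-1/78045) = -51846/2365 ≈ -21.922)
((-724807 - 1*(-1164404)) - 2701058)*(b + c) = ((-724807 - 1*(-1164404)) - 2701058)*(75125 - 51846/2365) = ((-724807 + 1164404) - 2701058)*(177618779/2365) = (439597 - 2701058)*(177618779/2365) = -2261461*177618779/2365 = -401677941576119/2365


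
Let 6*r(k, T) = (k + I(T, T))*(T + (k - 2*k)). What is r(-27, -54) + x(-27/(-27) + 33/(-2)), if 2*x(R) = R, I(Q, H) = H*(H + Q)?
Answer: -104521/4 ≈ -26130.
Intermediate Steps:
r(k, T) = (T - k)*(k + 2*T²)/6 (r(k, T) = ((k + T*(T + T))*(T + (k - 2*k)))/6 = ((k + T*(2*T))*(T - k))/6 = ((k + 2*T²)*(T - k))/6 = ((T - k)*(k + 2*T²))/6 = (T - k)*(k + 2*T²)/6)
x(R) = R/2
r(-27, -54) + x(-27/(-27) + 33/(-2)) = (-⅙*(-27)² + (⅓)*(-54)³ - ⅓*(-27)*(-54)² + (⅙)*(-54)*(-27)) + (-27/(-27) + 33/(-2))/2 = (-⅙*729 + (⅓)*(-157464) - ⅓*(-27)*2916 + 243) + (-27*(-1/27) + 33*(-½))/2 = (-243/2 - 52488 + 26244 + 243) + (1 - 33/2)/2 = -52245/2 + (½)*(-31/2) = -52245/2 - 31/4 = -104521/4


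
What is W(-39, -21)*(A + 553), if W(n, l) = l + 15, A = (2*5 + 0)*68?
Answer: -7398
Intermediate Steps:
A = 680 (A = (10 + 0)*68 = 10*68 = 680)
W(n, l) = 15 + l
W(-39, -21)*(A + 553) = (15 - 21)*(680 + 553) = -6*1233 = -7398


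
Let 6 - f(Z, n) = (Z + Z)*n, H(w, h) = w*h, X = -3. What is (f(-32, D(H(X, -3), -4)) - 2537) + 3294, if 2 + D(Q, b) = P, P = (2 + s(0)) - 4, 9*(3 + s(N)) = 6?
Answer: 1073/3 ≈ 357.67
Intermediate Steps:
s(N) = -7/3 (s(N) = -3 + (⅑)*6 = -3 + ⅔ = -7/3)
P = -13/3 (P = (2 - 7/3) - 4 = -⅓ - 4 = -13/3 ≈ -4.3333)
H(w, h) = h*w
D(Q, b) = -19/3 (D(Q, b) = -2 - 13/3 = -19/3)
f(Z, n) = 6 - 2*Z*n (f(Z, n) = 6 - (Z + Z)*n = 6 - 2*Z*n)
(f(-32, D(H(X, -3), -4)) - 2537) + 3294 = ((6 - 2*(-32)*(-19/3)) - 2537) + 3294 = ((6 - 1216/3) - 2537) + 3294 = (-1198/3 - 2537) + 3294 = -8809/3 + 3294 = 1073/3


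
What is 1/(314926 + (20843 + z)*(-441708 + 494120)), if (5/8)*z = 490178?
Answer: 5/210993365898 ≈ 2.3697e-11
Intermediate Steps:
z = 3921424/5 (z = (8/5)*490178 = 3921424/5 ≈ 7.8429e+5)
1/(314926 + (20843 + z)*(-441708 + 494120)) = 1/(314926 + (20843 + 3921424/5)*(-441708 + 494120)) = 1/(314926 + (4025639/5)*52412) = 1/(314926 + 210991791268/5) = 1/(210993365898/5) = 5/210993365898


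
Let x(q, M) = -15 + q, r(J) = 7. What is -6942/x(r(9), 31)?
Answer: 3471/4 ≈ 867.75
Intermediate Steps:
-6942/x(r(9), 31) = -6942/(-15 + 7) = -6942/(-8) = -6942*(-1/8) = 3471/4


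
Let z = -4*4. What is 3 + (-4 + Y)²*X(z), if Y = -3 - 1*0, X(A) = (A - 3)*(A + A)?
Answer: 29795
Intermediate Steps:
z = -16
X(A) = 2*A*(-3 + A) (X(A) = (-3 + A)*(2*A) = 2*A*(-3 + A))
Y = -3 (Y = -3 + 0 = -3)
3 + (-4 + Y)²*X(z) = 3 + (-4 - 3)²*(2*(-16)*(-3 - 16)) = 3 + (-7)²*(2*(-16)*(-19)) = 3 + 49*608 = 3 + 29792 = 29795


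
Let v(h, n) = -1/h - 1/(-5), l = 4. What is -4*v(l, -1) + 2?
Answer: 11/5 ≈ 2.2000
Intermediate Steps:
v(h, n) = 1/5 - 1/h (v(h, n) = -1/h - 1*(-1/5) = -1/h + 1/5 = 1/5 - 1/h)
-4*v(l, -1) + 2 = -4*(-5 + 4)/(5*4) + 2 = -4*(-1)/(5*4) + 2 = -4*(-1/20) + 2 = 1/5 + 2 = 11/5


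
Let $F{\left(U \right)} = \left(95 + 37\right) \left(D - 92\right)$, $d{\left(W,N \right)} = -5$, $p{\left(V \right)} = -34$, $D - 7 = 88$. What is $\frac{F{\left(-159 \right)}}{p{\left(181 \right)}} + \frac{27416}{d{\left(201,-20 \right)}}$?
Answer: $- \frac{467062}{85} \approx -5494.8$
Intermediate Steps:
$D = 95$ ($D = 7 + 88 = 95$)
$F{\left(U \right)} = 396$ ($F{\left(U \right)} = \left(95 + 37\right) \left(95 - 92\right) = 132 \cdot 3 = 396$)
$\frac{F{\left(-159 \right)}}{p{\left(181 \right)}} + \frac{27416}{d{\left(201,-20 \right)}} = \frac{396}{-34} + \frac{27416}{-5} = 396 \left(- \frac{1}{34}\right) + 27416 \left(- \frac{1}{5}\right) = - \frac{198}{17} - \frac{27416}{5} = - \frac{467062}{85}$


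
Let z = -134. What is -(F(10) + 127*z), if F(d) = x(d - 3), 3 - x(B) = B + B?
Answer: 17029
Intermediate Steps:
x(B) = 3 - 2*B (x(B) = 3 - (B + B) = 3 - 2*B)
F(d) = 9 - 2*d (F(d) = 3 - 2*(d - 3) = 3 - 2*(-3 + d) = 3 + (6 - 2*d) = 9 - 2*d)
-(F(10) + 127*z) = -((9 - 2*10) + 127*(-134)) = -((9 - 20) - 17018) = -(-11 - 17018) = -1*(-17029) = 17029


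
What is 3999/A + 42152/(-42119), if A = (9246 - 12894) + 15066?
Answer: -9480535/14573174 ≈ -0.65055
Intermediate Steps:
A = 11418 (A = -3648 + 15066 = 11418)
3999/A + 42152/(-42119) = 3999/11418 + 42152/(-42119) = 3999*(1/11418) + 42152*(-1/42119) = 1333/3806 - 3832/3829 = -9480535/14573174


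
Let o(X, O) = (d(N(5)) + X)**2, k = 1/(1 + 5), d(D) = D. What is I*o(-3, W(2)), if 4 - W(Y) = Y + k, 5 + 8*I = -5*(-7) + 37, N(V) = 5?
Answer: 67/2 ≈ 33.500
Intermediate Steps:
I = 67/8 (I = -5/8 + (-5*(-7) + 37)/8 = -5/8 + (35 + 37)/8 = -5/8 + (1/8)*72 = -5/8 + 9 = 67/8 ≈ 8.3750)
k = 1/6 ≈ 0.16667
W(Y) = 23/6 - Y (W(Y) = 4 - (Y + 1/6) = 4 - (1/6 + Y) = 4 + (-1/6 - Y) = 23/6 - Y)
o(X, O) = (5 + X)**2
I*o(-3, W(2)) = 67*(5 - 3)**2/8 = (67/8)*2**2 = (67/8)*4 = 67/2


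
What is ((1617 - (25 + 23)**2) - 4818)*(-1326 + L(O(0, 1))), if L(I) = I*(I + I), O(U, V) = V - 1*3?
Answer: 7255590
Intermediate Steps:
O(U, V) = -3 + V (O(U, V) = V - 3 = -3 + V)
L(I) = 2*I**2 (L(I) = I*(2*I) = 2*I**2)
((1617 - (25 + 23)**2) - 4818)*(-1326 + L(O(0, 1))) = ((1617 - (25 + 23)**2) - 4818)*(-1326 + 2*(-3 + 1)**2) = ((1617 - 1*48**2) - 4818)*(-1326 + 2*(-2)**2) = ((1617 - 1*2304) - 4818)*(-1326 + 2*4) = ((1617 - 2304) - 4818)*(-1326 + 8) = (-687 - 4818)*(-1318) = -5505*(-1318) = 7255590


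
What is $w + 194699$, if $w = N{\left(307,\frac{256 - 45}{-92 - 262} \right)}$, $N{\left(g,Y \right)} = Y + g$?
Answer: $\frac{69031913}{354} \approx 1.9501 \cdot 10^{5}$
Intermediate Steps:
$w = \frac{108467}{354}$ ($w = \frac{256 - 45}{-92 - 262} + 307 = \frac{211}{-354} + 307 = 211 \left(- \frac{1}{354}\right) + 307 = - \frac{211}{354} + 307 = \frac{108467}{354} \approx 306.4$)
$w + 194699 = \frac{108467}{354} + 194699 = \frac{69031913}{354}$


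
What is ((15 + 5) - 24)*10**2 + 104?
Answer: -296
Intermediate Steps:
((15 + 5) - 24)*10**2 + 104 = (20 - 24)*100 + 104 = -4*100 + 104 = -400 + 104 = -296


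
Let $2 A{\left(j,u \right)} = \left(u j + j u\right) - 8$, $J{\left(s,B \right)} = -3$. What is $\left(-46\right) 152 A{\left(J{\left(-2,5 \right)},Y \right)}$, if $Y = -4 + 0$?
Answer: $-55936$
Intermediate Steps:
$Y = -4$
$A{\left(j,u \right)} = -4 + j u$ ($A{\left(j,u \right)} = \frac{\left(u j + j u\right) - 8}{2} = \frac{\left(j u + j u\right) - 8}{2} = \frac{2 j u - 8}{2} = \frac{-8 + 2 j u}{2} = -4 + j u$)
$\left(-46\right) 152 A{\left(J{\left(-2,5 \right)},Y \right)} = \left(-46\right) 152 \left(-4 - -12\right) = - 6992 \left(-4 + 12\right) = \left(-6992\right) 8 = -55936$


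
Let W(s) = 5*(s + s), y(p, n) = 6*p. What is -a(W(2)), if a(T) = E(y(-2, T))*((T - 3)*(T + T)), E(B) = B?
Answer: 8160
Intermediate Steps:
W(s) = 10*s (W(s) = 5*(2*s) = 10*s)
a(T) = -24*T*(-3 + T) (a(T) = (6*(-2))*((T - 3)*(T + T)) = -12*(-3 + T)*2*T = -24*T*(-3 + T))
-a(W(2)) = -24*10*2*(3 - 10*2) = -24*20*(3 - 1*20) = -24*20*(3 - 20) = -24*20*(-17) = -1*(-8160) = 8160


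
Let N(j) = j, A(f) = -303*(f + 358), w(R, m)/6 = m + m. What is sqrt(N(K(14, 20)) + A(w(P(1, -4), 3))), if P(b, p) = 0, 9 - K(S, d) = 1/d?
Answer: I*sqrt(11937305)/10 ≈ 345.5*I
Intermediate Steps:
K(S, d) = 9 - 1/d
w(R, m) = 12*m (w(R, m) = 6*(m + m) = 6*(2*m) = 12*m)
A(f) = -108474 - 303*f (A(f) = -303*(358 + f) = -108474 - 303*f)
sqrt(N(K(14, 20)) + A(w(P(1, -4), 3))) = sqrt((9 - 1/20) + (-108474 - 3636*3)) = sqrt((9 - 1*1/20) + (-108474 - 303*36)) = sqrt((9 - 1/20) + (-108474 - 10908)) = sqrt(179/20 - 119382) = sqrt(-2387461/20) = I*sqrt(11937305)/10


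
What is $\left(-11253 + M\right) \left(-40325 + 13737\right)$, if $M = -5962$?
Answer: $457712420$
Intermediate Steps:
$\left(-11253 + M\right) \left(-40325 + 13737\right) = \left(-11253 - 5962\right) \left(-40325 + 13737\right) = \left(-17215\right) \left(-26588\right) = 457712420$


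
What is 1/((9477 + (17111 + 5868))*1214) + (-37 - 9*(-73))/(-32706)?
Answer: -12214474687/644334103152 ≈ -0.018957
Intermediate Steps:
1/((9477 + (17111 + 5868))*1214) + (-37 - 9*(-73))/(-32706) = (1/1214)/(9477 + 22979) + (-37 + 657)*(-1/32706) = (1/1214)/32456 + 620*(-1/32706) = (1/32456)*(1/1214) - 310/16353 = 1/39401584 - 310/16353 = -12214474687/644334103152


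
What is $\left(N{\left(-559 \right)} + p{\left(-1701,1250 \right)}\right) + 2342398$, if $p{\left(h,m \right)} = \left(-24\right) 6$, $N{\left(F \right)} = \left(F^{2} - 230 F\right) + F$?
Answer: $2782746$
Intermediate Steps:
$N{\left(F \right)} = F^{2} - 229 F$
$p{\left(h,m \right)} = -144$
$\left(N{\left(-559 \right)} + p{\left(-1701,1250 \right)}\right) + 2342398 = \left(- 559 \left(-229 - 559\right) - 144\right) + 2342398 = \left(\left(-559\right) \left(-788\right) - 144\right) + 2342398 = \left(440492 - 144\right) + 2342398 = 440348 + 2342398 = 2782746$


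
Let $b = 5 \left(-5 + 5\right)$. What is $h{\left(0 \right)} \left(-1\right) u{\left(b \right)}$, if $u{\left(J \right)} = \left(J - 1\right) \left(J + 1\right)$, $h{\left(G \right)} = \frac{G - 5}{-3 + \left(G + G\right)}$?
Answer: $\frac{5}{3} \approx 1.6667$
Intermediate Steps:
$b = 0$ ($b = 5 \cdot 0 = 0$)
$h{\left(G \right)} = \frac{-5 + G}{-3 + 2 G}$
$u{\left(J \right)} = \left(1 + J\right) \left(-1 + J\right)$ ($u{\left(J \right)} = \left(-1 + J\right) \left(1 + J\right) = \left(1 + J\right) \left(-1 + J\right)$)
$h{\left(0 \right)} \left(-1\right) u{\left(b \right)} = \frac{-5 + 0}{-3 + 2 \cdot 0} \left(-1\right) \left(-1 + 0^{2}\right) = \frac{1}{-3 + 0} \left(-5\right) \left(-1\right) \left(-1 + 0\right) = \frac{1}{-3} \left(-5\right) \left(-1\right) \left(-1\right) = \left(- \frac{1}{3}\right) \left(-5\right) \left(-1\right) \left(-1\right) = \frac{5}{3} \left(-1\right) \left(-1\right) = \left(- \frac{5}{3}\right) \left(-1\right) = \frac{5}{3}$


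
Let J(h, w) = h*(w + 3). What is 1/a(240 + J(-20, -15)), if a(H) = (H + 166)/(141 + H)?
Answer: 621/646 ≈ 0.96130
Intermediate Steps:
J(h, w) = h*(3 + w)
a(H) = (166 + H)/(141 + H)
1/a(240 + J(-20, -15)) = 1/((166 + (240 - 20*(3 - 15)))/(141 + (240 - 20*(3 - 15)))) = 1/((166 + (240 - 20*(-12)))/(141 + (240 - 20*(-12)))) = 1/((166 + (240 + 240))/(141 + (240 + 240))) = 1/((166 + 480)/(141 + 480)) = 1/(646/621) = 621/646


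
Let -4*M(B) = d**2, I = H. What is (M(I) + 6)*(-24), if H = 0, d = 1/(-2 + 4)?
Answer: -285/2 ≈ -142.50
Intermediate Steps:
d = 1/2 ≈ 0.50000
I = 0
M(B) = -1/16 (M(B) = -(1/2)**2/4 = -1/4*1/4 = -1/16)
(M(I) + 6)*(-24) = (-1/16 + 6)*(-24) = (95/16)*(-24) = -285/2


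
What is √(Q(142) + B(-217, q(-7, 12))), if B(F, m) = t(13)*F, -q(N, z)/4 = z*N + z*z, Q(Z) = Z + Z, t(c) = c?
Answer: I*√2537 ≈ 50.369*I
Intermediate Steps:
Q(Z) = 2*Z
q(N, z) = -4*z² - 4*N*z (q(N, z) = -4*(z*N + z*z) = -4*(N*z + z²) = -4*(z² + N*z) = -4*z² - 4*N*z)
B(F, m) = 13*F
√(Q(142) + B(-217, q(-7, 12))) = √(2*142 + 13*(-217)) = √(284 - 2821) = √(-2537) = I*√2537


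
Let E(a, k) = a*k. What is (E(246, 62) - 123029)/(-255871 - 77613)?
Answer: 107777/333484 ≈ 0.32318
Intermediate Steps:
(E(246, 62) - 123029)/(-255871 - 77613) = (246*62 - 123029)/(-255871 - 77613) = (15252 - 123029)/(-333484) = -107777*(-1/333484) = 107777/333484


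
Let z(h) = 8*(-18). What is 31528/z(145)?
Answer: -3941/18 ≈ -218.94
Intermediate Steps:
z(h) = -144
31528/z(145) = 31528/(-144) = 31528*(-1/144) = -3941/18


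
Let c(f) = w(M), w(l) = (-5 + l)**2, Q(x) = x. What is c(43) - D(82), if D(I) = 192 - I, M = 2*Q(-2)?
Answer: -29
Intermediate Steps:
M = -4 (M = 2*(-2) = -4)
c(f) = 81 (c(f) = (-5 - 4)**2 = (-9)**2 = 81)
c(43) - D(82) = 81 - (192 - 1*82) = 81 - (192 - 82) = 81 - 1*110 = 81 - 110 = -29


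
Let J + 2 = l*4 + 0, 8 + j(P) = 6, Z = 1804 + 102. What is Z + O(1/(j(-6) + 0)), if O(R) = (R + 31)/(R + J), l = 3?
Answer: 36275/19 ≈ 1909.2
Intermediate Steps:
Z = 1906
j(P) = -2 (j(P) = -8 + 6 = -2)
J = 10 (J = -2 + (3*4 + 0) = -2 + (12 + 0) = -2 + 12 = 10)
O(R) = (31 + R)/(10 + R) (O(R) = (R + 31)/(R + 10) = (31 + R)/(10 + R))
Z + O(1/(j(-6) + 0)) = 1906 + (31 + 1/(-2 + 0))/(10 + 1/(-2 + 0)) = 1906 + (31 + 1/(-2))/(10 + 1/(-2)) = 1906 + (31 - 1/2)/(10 - 1/2) = 1906 + (61/2)/(19/2) = 1906 + (2/19)*(61/2) = 1906 + 61/19 = 36275/19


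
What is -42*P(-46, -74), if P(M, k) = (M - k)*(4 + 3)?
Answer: -8232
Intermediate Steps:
P(M, k) = -7*k + 7*M (P(M, k) = (M - k)*7 = -7*k + 7*M)
-42*P(-46, -74) = -42*(-7*(-74) + 7*(-46)) = -42*(518 - 322) = -42*196 = -8232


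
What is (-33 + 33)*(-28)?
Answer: 0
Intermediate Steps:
(-33 + 33)*(-28) = 0*(-28) = 0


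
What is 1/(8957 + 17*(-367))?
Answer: 1/2718 ≈ 0.00036792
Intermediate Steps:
1/(8957 + 17*(-367)) = 1/(8957 - 6239) = 1/2718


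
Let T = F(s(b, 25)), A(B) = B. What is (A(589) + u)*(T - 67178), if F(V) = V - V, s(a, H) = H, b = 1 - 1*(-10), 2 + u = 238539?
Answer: -16064006428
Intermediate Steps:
u = 238537 (u = -2 + 238539 = 238537)
b = 11 (b = 1 + 10 = 11)
F(V) = 0
T = 0
(A(589) + u)*(T - 67178) = (589 + 238537)*(0 - 67178) = 239126*(-67178) = -16064006428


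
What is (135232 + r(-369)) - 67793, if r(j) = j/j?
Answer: 67440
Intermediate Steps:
r(j) = 1
(135232 + r(-369)) - 67793 = (135232 + 1) - 67793 = 135233 - 67793 = 67440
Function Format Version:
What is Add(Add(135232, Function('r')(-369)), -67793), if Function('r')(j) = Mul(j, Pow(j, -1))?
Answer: 67440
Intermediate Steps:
Function('r')(j) = 1
Add(Add(135232, Function('r')(-369)), -67793) = Add(Add(135232, 1), -67793) = Add(135233, -67793) = 67440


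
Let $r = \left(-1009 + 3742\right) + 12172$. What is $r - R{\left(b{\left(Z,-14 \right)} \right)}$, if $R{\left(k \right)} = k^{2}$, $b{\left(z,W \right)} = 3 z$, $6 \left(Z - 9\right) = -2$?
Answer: $14229$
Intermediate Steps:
$Z = \frac{26}{3}$ ($Z = 9 + \frac{1}{6} \left(-2\right) = 9 - \frac{1}{3} = \frac{26}{3} \approx 8.6667$)
$r = 14905$ ($r = 2733 + 12172 = 14905$)
$r - R{\left(b{\left(Z,-14 \right)} \right)} = 14905 - \left(3 \cdot \frac{26}{3}\right)^{2} = 14905 - 26^{2} = 14905 - 676 = 14229$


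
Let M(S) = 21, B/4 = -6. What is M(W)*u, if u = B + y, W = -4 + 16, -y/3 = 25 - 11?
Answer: -1386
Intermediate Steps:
y = -42 (y = -3*(25 - 11) = -3*14 = -42)
W = 12
B = -24 (B = 4*(-6) = -24)
u = -66 (u = -24 - 42 = -66)
M(W)*u = 21*(-66) = -1386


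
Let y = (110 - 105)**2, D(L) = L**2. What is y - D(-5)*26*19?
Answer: -12325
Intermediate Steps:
y = 25 (y = 5**2 = 25)
y - D(-5)*26*19 = 25 - (-5)**2*26*19 = 25 - 25*26*19 = 25 - 650*19 = 25 - 1*12350 = 25 - 12350 = -12325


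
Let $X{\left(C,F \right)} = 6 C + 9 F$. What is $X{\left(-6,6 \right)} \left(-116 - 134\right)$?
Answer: $-4500$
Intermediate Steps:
$X{\left(-6,6 \right)} \left(-116 - 134\right) = \left(6 \left(-6\right) + 9 \cdot 6\right) \left(-116 - 134\right) = \left(-36 + 54\right) \left(-250\right) = 18 \left(-250\right) = -4500$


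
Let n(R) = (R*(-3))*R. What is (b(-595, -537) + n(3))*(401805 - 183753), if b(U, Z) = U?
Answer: -135628344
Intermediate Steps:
n(R) = -3*R² (n(R) = (-3*R)*R = -3*R²)
(b(-595, -537) + n(3))*(401805 - 183753) = (-595 - 3*3²)*(401805 - 183753) = (-595 - 3*9)*218052 = (-595 - 27)*218052 = -622*218052 = -135628344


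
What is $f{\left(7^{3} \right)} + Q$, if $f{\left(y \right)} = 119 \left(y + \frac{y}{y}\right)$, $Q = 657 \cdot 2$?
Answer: $42250$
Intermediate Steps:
$Q = 1314$
$f{\left(y \right)} = 119 + 119 y$ ($f{\left(y \right)} = 119 \left(y + 1\right) = 119 \left(1 + y\right) = 119 + 119 y$)
$f{\left(7^{3} \right)} + Q = \left(119 + 119 \cdot 7^{3}\right) + 1314 = \left(119 + 119 \cdot 343\right) + 1314 = \left(119 + 40817\right) + 1314 = 40936 + 1314 = 42250$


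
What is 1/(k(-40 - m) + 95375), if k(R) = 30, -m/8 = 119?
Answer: 1/95405 ≈ 1.0482e-5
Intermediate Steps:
m = -952 (m = -8*119 = -952)
1/(k(-40 - m) + 95375) = 1/(30 + 95375) = 1/95405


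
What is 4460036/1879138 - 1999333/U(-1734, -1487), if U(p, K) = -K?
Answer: -1875195270711/1397139103 ≈ -1342.2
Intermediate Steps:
4460036/1879138 - 1999333/U(-1734, -1487) = 4460036/1879138 - 1999333/((-1*(-1487))) = 4460036*(1/1879138) - 1999333/1487 = 2230018/939569 - 1999333*1/1487 = 2230018/939569 - 1999333/1487 = -1875195270711/1397139103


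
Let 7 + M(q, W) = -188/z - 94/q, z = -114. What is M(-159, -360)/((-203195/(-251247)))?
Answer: -1204226871/204617365 ≈ -5.8853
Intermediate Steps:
M(q, W) = -305/57 - 94/q (M(q, W) = -7 + (-188/(-114) - 94/q) = -7 + (-188*(-1/114) - 94/q) = -7 + (94/57 - 94/q) = -305/57 - 94/q)
M(-159, -360)/((-203195/(-251247))) = (-305/57 - 94/(-159))/((-203195/(-251247))) = (-305/57 - 94*(-1/159))/((-203195*(-1/251247))) = (-305/57 + 94/159)/(203195/251247) = -4793/1007*251247/203195 = -1204226871/204617365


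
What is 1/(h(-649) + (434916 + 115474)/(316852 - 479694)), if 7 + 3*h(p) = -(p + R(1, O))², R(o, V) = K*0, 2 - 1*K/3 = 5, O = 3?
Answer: -244263/34296002153 ≈ -7.1222e-6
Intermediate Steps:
K = -9 (K = 6 - 3*5 = 6 - 15 = -9)
R(o, V) = 0 (R(o, V) = -9*0 = 0)
h(p) = -7/3 - p²/3 (h(p) = -7/3 + (-(p + 0)²)/3 = -7/3 + (-p²)/3 = -7/3 - p²/3)
1/(h(-649) + (434916 + 115474)/(316852 - 479694)) = 1/((-7/3 - ⅓*(-649)²) + (434916 + 115474)/(316852 - 479694)) = 1/((-7/3 - ⅓*421201) + 550390/(-162842)) = 1/((-7/3 - 421201/3) + 550390*(-1/162842)) = 1/(-421208/3 - 275195/81421) = 1/(-34296002153/244263) = -244263/34296002153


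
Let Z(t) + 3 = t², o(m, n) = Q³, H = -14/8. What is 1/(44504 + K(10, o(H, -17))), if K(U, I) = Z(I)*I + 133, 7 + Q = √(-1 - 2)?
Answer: -I/(-30348197*I + 24910416*√3) ≈ 1.0906e-8 - 1.5506e-8*I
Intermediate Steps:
Q = -7 + I*√3 (Q = -7 + √(-1 - 2) = -7 + √(-3) = -7 + I*√3 ≈ -7.0 + 1.732*I)
H = -7/4 (H = -14*⅛ = -7/4 ≈ -1.7500)
o(m, n) = (-7 + I*√3)³
Z(t) = -3 + t²
K(U, I) = 133 + I*(-3 + I²) (K(U, I) = (-3 + I²)*I + 133 = I*(-3 + I²) + 133 = 133 + I*(-3 + I²))
1/(44504 + K(10, o(H, -17))) = 1/(44504 + (133 + (-280 + 144*I*√3)*(-3 + (-280 + 144*I*√3)²))) = 1/(44637 + (-280 + 144*I*√3)*(-3 + (-280 + 144*I*√3)²))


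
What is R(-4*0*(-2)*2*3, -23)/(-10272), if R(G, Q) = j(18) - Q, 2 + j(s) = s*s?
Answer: -115/3424 ≈ -0.033586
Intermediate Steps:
j(s) = -2 + s² (j(s) = -2 + s*s = -2 + s²)
R(G, Q) = 322 - Q (R(G, Q) = (-2 + 18²) - Q = (-2 + 324) - Q = 322 - Q)
R(-4*0*(-2)*2*3, -23)/(-10272) = (322 - 1*(-23))/(-10272) = (322 + 23)*(-1/10272) = 345*(-1/10272) = -115/3424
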